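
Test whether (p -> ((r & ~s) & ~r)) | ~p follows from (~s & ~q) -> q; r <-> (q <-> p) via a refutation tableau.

Initial set: {((~s & ~q) -> q); (r <-> (q <-> p)); ~((p -> ((r & ~s) & ~r)) | ~p)}.
~((p -> ((r & ~s) & ~r)) | ~p): α-rule — add ~(p -> ((r & ~s) & ~r)), ~~p.
~(p -> ((r & ~s) & ~r)): α-rule — add p, ~((r & ~s) & ~r).
((~s & ~q) -> q): β-rule — branch into ~(~s & ~q)  //  q.
  branch 1 (add ~(~s & ~q)):
    (r <-> (q <-> p)): β-rule — branch into r, (q <-> p)  //  ~r, ~(q <-> p).
      branch 1.1 (add r, (q <-> p)):
        ~((r & ~s) & ~r): β-rule — branch into ~(r & ~s)  //  ~~r.
          branch 1.1.1 (add ~(r & ~s)):
            ~(~s & ~q): β-rule — branch into ~~s  //  ~~q.
              branch 1.1.1.1 (add ~~s):
                (q <-> p): β-rule — branch into q, p  //  ~q, ~p.
                  branch 1.1.1.1.1 (add q, p):
                    ~(r & ~s): β-rule — branch into ~r  //  ~~s.
                      branch 1.1.1.1.1.1 (add ~r):
                        × closes — contains both r and ~r.
                      branch 1.1.1.1.1.2 (add ~~s):
                        ○ open, literals {p=true, q=true, r=true, s=true}.
                  branch 1.1.1.1.2 (add ~q, ~p):
                    × closes — contains both p and ~p.
              branch 1.1.1.2 (add ~~q):
                (q <-> p): β-rule — branch into q, p  //  ~q, ~p.
                  branch 1.1.1.2.1 (add q, p):
                    ~(r & ~s): β-rule — branch into ~r  //  ~~s.
                      branch 1.1.1.2.1.1 (add ~r):
                        × closes — contains both r and ~r.
                      branch 1.1.1.2.1.2 (add ~~s):
                        ○ open, literals {p=true, q=true, r=true, s=true}.
                  branch 1.1.1.2.2 (add ~q, ~p):
                    × closes — contains both q and ~q.
          branch 1.1.2 (add ~~r):
            ~(~s & ~q): β-rule — branch into ~~s  //  ~~q.
              branch 1.1.2.1 (add ~~s):
                (q <-> p): β-rule — branch into q, p  //  ~q, ~p.
                  branch 1.1.2.1.1 (add q, p):
                    ○ open, literals {p=true, q=true, r=true, s=true}.
                  branch 1.1.2.1.2 (add ~q, ~p):
                    × closes — contains both p and ~p.
              branch 1.1.2.2 (add ~~q):
                (q <-> p): β-rule — branch into q, p  //  ~q, ~p.
                  branch 1.1.2.2.1 (add q, p):
                    ○ open, literals {p=true, q=true, r=true}.
                  branch 1.1.2.2.2 (add ~q, ~p):
                    × closes — contains both q and ~q.
      branch 1.2 (add ~r, ~(q <-> p)):
        ~((r & ~s) & ~r): β-rule — branch into ~(r & ~s)  //  ~~r.
          branch 1.2.1 (add ~(r & ~s)):
            ~(~s & ~q): β-rule — branch into ~~s  //  ~~q.
              branch 1.2.1.1 (add ~~s):
                ~(q <-> p): β-rule — branch into q, ~p  //  ~q, p.
                  branch 1.2.1.1.1 (add q, ~p):
                    × closes — contains both p and ~p.
                  branch 1.2.1.1.2 (add ~q, p):
                    ~(r & ~s): β-rule — branch into ~r  //  ~~s.
                      branch 1.2.1.1.2.1 (add ~r):
                        ○ open, literals {p=true, q=false, r=false, s=true}.
                      branch 1.2.1.1.2.2 (add ~~s):
                        ○ open, literals {p=true, q=false, r=false, s=true}.
              branch 1.2.1.2 (add ~~q):
                ~(q <-> p): β-rule — branch into q, ~p  //  ~q, p.
                  branch 1.2.1.2.1 (add q, ~p):
                    × closes — contains both p and ~p.
                  branch 1.2.1.2.2 (add ~q, p):
                    × closes — contains both q and ~q.
          branch 1.2.2 (add ~~r):
            × closes — contains both r and ~r.
  branch 2 (add q):
    (r <-> (q <-> p)): β-rule — branch into r, (q <-> p)  //  ~r, ~(q <-> p).
      branch 2.1 (add r, (q <-> p)):
        ~((r & ~s) & ~r): β-rule — branch into ~(r & ~s)  //  ~~r.
          branch 2.1.1 (add ~(r & ~s)):
            (q <-> p): β-rule — branch into q, p  //  ~q, ~p.
              branch 2.1.1.1 (add q, p):
                ~(r & ~s): β-rule — branch into ~r  //  ~~s.
                  branch 2.1.1.1.1 (add ~r):
                    × closes — contains both r and ~r.
                  branch 2.1.1.1.2 (add ~~s):
                    ○ open, literals {p=true, q=true, r=true, s=true}.
              branch 2.1.1.2 (add ~q, ~p):
                × closes — contains both q and ~q.
          branch 2.1.2 (add ~~r):
            (q <-> p): β-rule — branch into q, p  //  ~q, ~p.
              branch 2.1.2.1 (add q, p):
                ○ open, literals {p=true, q=true, r=true}.
              branch 2.1.2.2 (add ~q, ~p):
                × closes — contains both q and ~q.
      branch 2.2 (add ~r, ~(q <-> p)):
        ~((r & ~s) & ~r): β-rule — branch into ~(r & ~s)  //  ~~r.
          branch 2.2.1 (add ~(r & ~s)):
            ~(q <-> p): β-rule — branch into q, ~p  //  ~q, p.
              branch 2.2.1.1 (add q, ~p):
                × closes — contains both p and ~p.
              branch 2.2.1.2 (add ~q, p):
                × closes — contains both q and ~q.
          branch 2.2.2 (add ~~r):
            × closes — contains both r and ~r.
16 branches closed, 8 open.
An open branch gives a countermodel: p=true, q=true, r=true, s=true (unmentioned atoms arbitrary); the premises hold there but the conclusion fails.

No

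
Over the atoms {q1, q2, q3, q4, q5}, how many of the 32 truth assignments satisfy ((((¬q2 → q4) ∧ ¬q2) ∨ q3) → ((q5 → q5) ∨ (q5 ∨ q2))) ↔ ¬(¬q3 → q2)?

Initial set: {(((((¬q2 → q4) ∧ ¬q2) ∨ q3) → ((q5 → q5) ∨ (q5 ∨ q2))) ↔ ¬(¬q3 → q2))}.
(((((¬q2 → q4) ∧ ¬q2) ∨ q3) → ((q5 → q5) ∨ (q5 ∨ q2))) ↔ ¬(¬q3 → q2)): β-rule — branch into ((((¬q2 → q4) ∧ ¬q2) ∨ q3) → ((q5 → q5) ∨ (q5 ∨ q2))), ¬(¬q3 → q2)  //  ¬((((¬q2 → q4) ∧ ¬q2) ∨ q3) → ((q5 → q5) ∨ (q5 ∨ q2))), ¬¬(¬q3 → q2).
  branch 1 (add ((((¬q2 → q4) ∧ ¬q2) ∨ q3) → ((q5 → q5) ∨ (q5 ∨ q2))), ¬(¬q3 → q2)):
    ¬(¬q3 → q2): α-rule — add ¬q3, ¬q2.
    ((((¬q2 → q4) ∧ ¬q2) ∨ q3) → ((q5 → q5) ∨ (q5 ∨ q2))): β-rule — branch into ¬(((¬q2 → q4) ∧ ¬q2) ∨ q3)  //  ((q5 → q5) ∨ (q5 ∨ q2)).
      branch 1.1 (add ¬(((¬q2 → q4) ∧ ¬q2) ∨ q3)):
        ¬(((¬q2 → q4) ∧ ¬q2) ∨ q3): α-rule — add ¬((¬q2 → q4) ∧ ¬q2), ¬q3.
        ¬((¬q2 → q4) ∧ ¬q2): β-rule — branch into ¬(¬q2 → q4)  //  ¬¬q2.
          branch 1.1.1 (add ¬(¬q2 → q4)):
            ¬(¬q2 → q4): α-rule — add ¬q2, ¬q4.
            ○ open, literals {q2=F, q3=F, q4=F}.
          branch 1.1.2 (add ¬¬q2):
            × closes — contains both q2 and ¬q2.
      branch 1.2 (add ((q5 → q5) ∨ (q5 ∨ q2))):
        ((q5 → q5) ∨ (q5 ∨ q2)): β-rule — branch into (q5 → q5)  //  (q5 ∨ q2).
          branch 1.2.1 (add (q5 → q5)):
            (q5 → q5): β-rule — branch into ¬q5  //  q5.
              branch 1.2.1.1 (add ¬q5):
                ○ open, literals {q2=F, q3=F, q5=F}.
              branch 1.2.1.2 (add q5):
                ○ open, literals {q2=F, q3=F, q5=T}.
          branch 1.2.2 (add (q5 ∨ q2)):
            (q5 ∨ q2): β-rule — branch into q5  //  q2.
              branch 1.2.2.1 (add q5):
                ○ open, literals {q2=F, q3=F, q5=T}.
              branch 1.2.2.2 (add q2):
                × closes — contains both q2 and ¬q2.
  branch 2 (add ¬((((¬q2 → q4) ∧ ¬q2) ∨ q3) → ((q5 → q5) ∨ (q5 ∨ q2))), ¬¬(¬q3 → q2)):
    ¬((((¬q2 → q4) ∧ ¬q2) ∨ q3) → ((q5 → q5) ∨ (q5 ∨ q2))): α-rule — add (((¬q2 → q4) ∧ ¬q2) ∨ q3), ¬((q5 → q5) ∨ (q5 ∨ q2)).
    ¬((q5 → q5) ∨ (q5 ∨ q2)): α-rule — add ¬(q5 → q5), ¬(q5 ∨ q2).
    ¬(q5 → q5): α-rule — add q5, ¬q5.
    × closes — contains both q5 and ¬q5.
3 branches closed, 4 open.
Each open branch fixes some atoms; the unmentioned ones are free. Counting distinct full assignments: branch {q2=F, q3=F, q4=F} (q1, q5) contributes 4 new; branch {q2=F, q3=F, q5=F} (q1, q4) contributes 2 new; branch {q2=F, q3=F, q5=T} (q1, q4) contributes 2 new; branch {q2=F, q3=F, q5=T} (q1, q4) contributes 0 new. Total: 8.

8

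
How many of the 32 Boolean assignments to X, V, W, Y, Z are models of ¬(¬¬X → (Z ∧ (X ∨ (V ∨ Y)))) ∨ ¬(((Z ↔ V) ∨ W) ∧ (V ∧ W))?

26

Initial set: {(¬(¬¬X → (Z ∧ (X ∨ (V ∨ Y)))) ∨ ¬(((Z ↔ V) ∨ W) ∧ (V ∧ W)))}.
(¬(¬¬X → (Z ∧ (X ∨ (V ∨ Y)))) ∨ ¬(((Z ↔ V) ∨ W) ∧ (V ∧ W))): β-rule — branch into ¬(¬¬X → (Z ∧ (X ∨ (V ∨ Y))))  //  ¬(((Z ↔ V) ∨ W) ∧ (V ∧ W)).
  branch 1 (add ¬(¬¬X → (Z ∧ (X ∨ (V ∨ Y))))):
    ¬(¬¬X → (Z ∧ (X ∨ (V ∨ Y)))): α-rule — add ¬¬X, ¬(Z ∧ (X ∨ (V ∨ Y))).
    ¬¬X: drop double negation, giving X.
    ¬(Z ∧ (X ∨ (V ∨ Y))): β-rule — branch into ¬Z  //  ¬(X ∨ (V ∨ Y)).
      branch 1.1 (add ¬Z):
        ○ open, literals {X=T, Z=F}.
      branch 1.2 (add ¬(X ∨ (V ∨ Y))):
        ¬(X ∨ (V ∨ Y)): α-rule — add ¬X, ¬(V ∨ Y).
        × closes — contains both X and ¬X.
  branch 2 (add ¬(((Z ↔ V) ∨ W) ∧ (V ∧ W))):
    ¬(((Z ↔ V) ∨ W) ∧ (V ∧ W)): β-rule — branch into ¬((Z ↔ V) ∨ W)  //  ¬(V ∧ W).
      branch 2.1 (add ¬((Z ↔ V) ∨ W)):
        ¬((Z ↔ V) ∨ W): α-rule — add ¬(Z ↔ V), ¬W.
        ¬(Z ↔ V): β-rule — branch into Z, ¬V  //  ¬Z, V.
          branch 2.1.1 (add Z, ¬V):
            ○ open, literals {V=F, W=F, Z=T}.
          branch 2.1.2 (add ¬Z, V):
            ○ open, literals {V=T, W=F, Z=F}.
      branch 2.2 (add ¬(V ∧ W)):
        ¬(V ∧ W): β-rule — branch into ¬V  //  ¬W.
          branch 2.2.1 (add ¬V):
            ○ open, literals {V=F}.
          branch 2.2.2 (add ¬W):
            ○ open, literals {W=F}.
1 branch closed, 5 open.
Each open branch fixes some atoms; the unmentioned ones are free. Counting distinct full assignments: branch {X=T, Z=F} (V, W, Y) contributes 8 new; branch {V=F, W=F, Z=T} (X, Y) contributes 4 new; branch {V=T, W=F, Z=F} (X, Y) contributes 2 new; branch {V=F} (X, W, Y, Z) contributes 8 new; branch {W=F} (X, V, Y, Z) contributes 4 new. Total: 26.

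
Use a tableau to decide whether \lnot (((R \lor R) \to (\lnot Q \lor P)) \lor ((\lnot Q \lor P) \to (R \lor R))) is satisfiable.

Initial set: {T \lnot (((R \lor R) \to (\lnot Q \lor P)) \lor ((\lnot Q \lor P) \to (R \lor R)))}.
T \lnot (((R \lor R) \to (\lnot Q \lor P)) \lor ((\lnot Q \lor P) \to (R \lor R))): α-rule — add F ((R \lor R) \to (\lnot Q \lor P)), F ((\lnot Q \lor P) \to (R \lor R)).
F ((R \lor R) \to (\lnot Q \lor P)): α-rule — add T (R \lor R), F (\lnot Q \lor P).
F ((\lnot Q \lor P) \to (R \lor R)): α-rule — add T (\lnot Q \lor P), F (R \lor R).
F (\lnot Q \lor P): α-rule — add F \lnot Q, F P.
F (R \lor R): α-rule — add F R, F R.
T (R \lor R): β-rule — branch into T R  //  T R.
  branch 1 (add T R):
    × closes — contains both R and \lnot R.
  branch 2 (add T R):
    × closes — contains both R and \lnot R.
All 2 branches close.
Every branch closed; the formula is unsatisfiable.

Unsatisfiable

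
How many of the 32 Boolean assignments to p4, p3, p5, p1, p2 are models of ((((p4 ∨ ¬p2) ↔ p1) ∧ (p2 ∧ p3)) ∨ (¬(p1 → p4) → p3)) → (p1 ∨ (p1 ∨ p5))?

24

Initial set: {(((((p4 ∨ ¬p2) ↔ p1) ∧ (p2 ∧ p3)) ∨ (¬(p1 → p4) → p3)) → (p1 ∨ (p1 ∨ p5)))}.
(((((p4 ∨ ¬p2) ↔ p1) ∧ (p2 ∧ p3)) ∨ (¬(p1 → p4) → p3)) → (p1 ∨ (p1 ∨ p5))): β-rule — branch into ¬((((p4 ∨ ¬p2) ↔ p1) ∧ (p2 ∧ p3)) ∨ (¬(p1 → p4) → p3))  //  (p1 ∨ (p1 ∨ p5)).
  branch 1 (add ¬((((p4 ∨ ¬p2) ↔ p1) ∧ (p2 ∧ p3)) ∨ (¬(p1 → p4) → p3))):
    ¬((((p4 ∨ ¬p2) ↔ p1) ∧ (p2 ∧ p3)) ∨ (¬(p1 → p4) → p3)): α-rule — add ¬(((p4 ∨ ¬p2) ↔ p1) ∧ (p2 ∧ p3)), ¬(¬(p1 → p4) → p3).
    ¬(¬(p1 → p4) → p3): α-rule — add ¬(p1 → p4), ¬p3.
    ¬(p1 → p4): α-rule — add p1, ¬p4.
    ¬(((p4 ∨ ¬p2) ↔ p1) ∧ (p2 ∧ p3)): β-rule — branch into ¬((p4 ∨ ¬p2) ↔ p1)  //  ¬(p2 ∧ p3).
      branch 1.1 (add ¬((p4 ∨ ¬p2) ↔ p1)):
        ¬((p4 ∨ ¬p2) ↔ p1): β-rule — branch into (p4 ∨ ¬p2), ¬p1  //  ¬(p4 ∨ ¬p2), p1.
          branch 1.1.1 (add (p4 ∨ ¬p2), ¬p1):
            × closes — contains both p1 and ¬p1.
          branch 1.1.2 (add ¬(p4 ∨ ¬p2), p1):
            ¬(p4 ∨ ¬p2): α-rule — add ¬p4, ¬¬p2.
            ○ open, literals {p1=true, p2=true, p3=false, p4=false}.
      branch 1.2 (add ¬(p2 ∧ p3)):
        ¬(p2 ∧ p3): β-rule — branch into ¬p2  //  ¬p3.
          branch 1.2.1 (add ¬p2):
            ○ open, literals {p1=true, p2=false, p3=false, p4=false}.
          branch 1.2.2 (add ¬p3):
            ○ open, literals {p1=true, p3=false, p4=false}.
  branch 2 (add (p1 ∨ (p1 ∨ p5))):
    (p1 ∨ (p1 ∨ p5)): β-rule — branch into p1  //  (p1 ∨ p5).
      branch 2.1 (add p1):
        ○ open, literals {p1=true}.
      branch 2.2 (add (p1 ∨ p5)):
        (p1 ∨ p5): β-rule — branch into p1  //  p5.
          branch 2.2.1 (add p1):
            ○ open, literals {p1=true}.
          branch 2.2.2 (add p5):
            ○ open, literals {p5=true}.
1 branch closed, 6 open.
Each open branch fixes some atoms; the unmentioned ones are free. Counting distinct full assignments: branch {p1=true, p2=true, p3=false, p4=false} (p5) contributes 2 new; branch {p1=true, p2=false, p3=false, p4=false} (p5) contributes 2 new; branch {p1=true, p3=false, p4=false} (p5, p2) contributes 0 new; branch {p1=true} (p4, p3, p5, p2) contributes 12 new; branch {p1=true} (p4, p3, p5, p2) contributes 0 new; branch {p5=true} (p4, p3, p1, p2) contributes 8 new. Total: 24.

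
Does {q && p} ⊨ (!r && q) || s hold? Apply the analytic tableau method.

No

Initial set: {(q && p); !((!r && q) || s)}.
(q && p): α-rule — add q, p.
!((!r && q) || s): α-rule — add !(!r && q), !s.
!(!r && q): β-rule — branch into !!r  //  !q.
  branch 1 (add !!r):
    ○ open, literals {p=1, q=1, r=1, s=0}.
  branch 2 (add !q):
    × closes — contains both q and !q.
1 branch closed, 1 open.
An open branch gives a countermodel: p=1, q=1, r=1, s=0 (unmentioned atoms arbitrary); the premises hold there but the conclusion fails.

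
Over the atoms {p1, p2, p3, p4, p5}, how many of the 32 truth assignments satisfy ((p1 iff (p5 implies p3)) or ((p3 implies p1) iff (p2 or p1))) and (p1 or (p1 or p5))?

Initial set: {(((p1 iff (p5 implies p3)) or ((p3 implies p1) iff (p2 or p1))) and (p1 or (p1 or p5)))}.
(((p1 iff (p5 implies p3)) or ((p3 implies p1) iff (p2 or p1))) and (p1 or (p1 or p5))): α-rule — add ((p1 iff (p5 implies p3)) or ((p3 implies p1) iff (p2 or p1))), (p1 or (p1 or p5)).
((p1 iff (p5 implies p3)) or ((p3 implies p1) iff (p2 or p1))): β-rule — branch into (p1 iff (p5 implies p3))  //  ((p3 implies p1) iff (p2 or p1)).
  branch 1 (add (p1 iff (p5 implies p3))):
    (p1 or (p1 or p5)): β-rule — branch into p1  //  (p1 or p5).
      branch 1.1 (add p1):
        (p1 iff (p5 implies p3)): β-rule — branch into p1, (p5 implies p3)  //  not p1, not (p5 implies p3).
          branch 1.1.1 (add p1, (p5 implies p3)):
            (p5 implies p3): β-rule — branch into not p5  //  p3.
              branch 1.1.1.1 (add not p5):
                ○ open, literals {p1=T, p5=F}.
              branch 1.1.1.2 (add p3):
                ○ open, literals {p1=T, p3=T}.
          branch 1.1.2 (add not p1, not (p5 implies p3)):
            × closes — contains both p1 and not p1.
      branch 1.2 (add (p1 or p5)):
        (p1 iff (p5 implies p3)): β-rule — branch into p1, (p5 implies p3)  //  not p1, not (p5 implies p3).
          branch 1.2.1 (add p1, (p5 implies p3)):
            (p1 or p5): β-rule — branch into p1  //  p5.
              branch 1.2.1.1 (add p1):
                (p5 implies p3): β-rule — branch into not p5  //  p3.
                  branch 1.2.1.1.1 (add not p5):
                    ○ open, literals {p1=T, p5=F}.
                  branch 1.2.1.1.2 (add p3):
                    ○ open, literals {p1=T, p3=T}.
              branch 1.2.1.2 (add p5):
                (p5 implies p3): β-rule — branch into not p5  //  p3.
                  branch 1.2.1.2.1 (add not p5):
                    × closes — contains both p5 and not p5.
                  branch 1.2.1.2.2 (add p3):
                    ○ open, literals {p1=T, p3=T, p5=T}.
          branch 1.2.2 (add not p1, not (p5 implies p3)):
            not (p5 implies p3): α-rule — add p5, not p3.
            (p1 or p5): β-rule — branch into p1  //  p5.
              branch 1.2.2.1 (add p1):
                × closes — contains both p1 and not p1.
              branch 1.2.2.2 (add p5):
                ○ open, literals {p1=F, p3=F, p5=T}.
  branch 2 (add ((p3 implies p1) iff (p2 or p1))):
    (p1 or (p1 or p5)): β-rule — branch into p1  //  (p1 or p5).
      branch 2.1 (add p1):
        ((p3 implies p1) iff (p2 or p1)): β-rule — branch into (p3 implies p1), (p2 or p1)  //  not (p3 implies p1), not (p2 or p1).
          branch 2.1.1 (add (p3 implies p1), (p2 or p1)):
            (p3 implies p1): β-rule — branch into not p3  //  p1.
              branch 2.1.1.1 (add not p3):
                (p2 or p1): β-rule — branch into p2  //  p1.
                  branch 2.1.1.1.1 (add p2):
                    ○ open, literals {p1=T, p2=T, p3=F}.
                  branch 2.1.1.1.2 (add p1):
                    ○ open, literals {p1=T, p3=F}.
              branch 2.1.1.2 (add p1):
                (p2 or p1): β-rule — branch into p2  //  p1.
                  branch 2.1.1.2.1 (add p2):
                    ○ open, literals {p1=T, p2=T}.
                  branch 2.1.1.2.2 (add p1):
                    ○ open, literals {p1=T}.
          branch 2.1.2 (add not (p3 implies p1), not (p2 or p1)):
            not (p3 implies p1): α-rule — add p3, not p1.
            × closes — contains both p1 and not p1.
      branch 2.2 (add (p1 or p5)):
        ((p3 implies p1) iff (p2 or p1)): β-rule — branch into (p3 implies p1), (p2 or p1)  //  not (p3 implies p1), not (p2 or p1).
          branch 2.2.1 (add (p3 implies p1), (p2 or p1)):
            (p1 or p5): β-rule — branch into p1  //  p5.
              branch 2.2.1.1 (add p1):
                (p3 implies p1): β-rule — branch into not p3  //  p1.
                  branch 2.2.1.1.1 (add not p3):
                    (p2 or p1): β-rule — branch into p2  //  p1.
                      branch 2.2.1.1.1.1 (add p2):
                        ○ open, literals {p1=T, p2=T, p3=F}.
                      branch 2.2.1.1.1.2 (add p1):
                        ○ open, literals {p1=T, p3=F}.
                  branch 2.2.1.1.2 (add p1):
                    (p2 or p1): β-rule — branch into p2  //  p1.
                      branch 2.2.1.1.2.1 (add p2):
                        ○ open, literals {p1=T, p2=T}.
                      branch 2.2.1.1.2.2 (add p1):
                        ○ open, literals {p1=T}.
              branch 2.2.1.2 (add p5):
                (p3 implies p1): β-rule — branch into not p3  //  p1.
                  branch 2.2.1.2.1 (add not p3):
                    (p2 or p1): β-rule — branch into p2  //  p1.
                      branch 2.2.1.2.1.1 (add p2):
                        ○ open, literals {p2=T, p3=F, p5=T}.
                      branch 2.2.1.2.1.2 (add p1):
                        ○ open, literals {p1=T, p3=F, p5=T}.
                  branch 2.2.1.2.2 (add p1):
                    (p2 or p1): β-rule — branch into p2  //  p1.
                      branch 2.2.1.2.2.1 (add p2):
                        ○ open, literals {p1=T, p2=T, p5=T}.
                      branch 2.2.1.2.2.2 (add p1):
                        ○ open, literals {p1=T, p5=T}.
          branch 2.2.2 (add not (p3 implies p1), not (p2 or p1)):
            not (p3 implies p1): α-rule — add p3, not p1.
            not (p2 or p1): α-rule — add not p2, not p1.
            (p1 or p5): β-rule — branch into p1  //  p5.
              branch 2.2.2.1 (add p1):
                × closes — contains both p1 and not p1.
              branch 2.2.2.2 (add p5):
                ○ open, literals {p1=F, p2=F, p3=T, p5=T}.
5 branches closed, 19 open.
Each open branch fixes some atoms; the unmentioned ones are free. Counting distinct full assignments: branch {p1=T, p5=F} (p2, p3, p4) contributes 8 new; branch {p1=T, p3=T} (p2, p4, p5) contributes 4 new; branch {p1=T, p5=F} (p2, p3, p4) contributes 0 new; branch {p1=T, p3=T} (p2, p4, p5) contributes 0 new; branch {p1=T, p3=T, p5=T} (p2, p4) contributes 0 new; branch {p1=F, p3=F, p5=T} (p2, p4) contributes 4 new; branch {p1=T, p2=T, p3=F} (p4, p5) contributes 2 new; branch {p1=T, p3=F} (p2, p4, p5) contributes 2 new; branch {p1=T, p2=T} (p3, p4, p5) contributes 0 new; branch {p1=T} (p2, p3, p4, p5) contributes 0 new; branch {p1=T, p2=T, p3=F} (p4, p5) contributes 0 new; branch {p1=T, p3=F} (p2, p4, p5) contributes 0 new; branch {p1=T, p2=T} (p3, p4, p5) contributes 0 new; branch {p1=T} (p2, p3, p4, p5) contributes 0 new; branch {p2=T, p3=F, p5=T} (p1, p4) contributes 0 new; branch {p1=T, p3=F, p5=T} (p2, p4) contributes 0 new; branch {p1=T, p2=T, p5=T} (p3, p4) contributes 0 new; branch {p1=T, p5=T} (p2, p3, p4) contributes 0 new; branch {p1=F, p2=F, p3=T, p5=T} (p4) contributes 2 new. Total: 22.

22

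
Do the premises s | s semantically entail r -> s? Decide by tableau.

Initial set: {(s | s); ~(r -> s)}.
~(r -> s): α-rule — add r, ~s.
(s | s): β-rule — branch into s  //  s.
  branch 1 (add s):
    × closes — contains both s and ~s.
  branch 2 (add s):
    × closes — contains both s and ~s.
All 2 branches close.
Every branch closed, so the premises entail the conclusion.

Yes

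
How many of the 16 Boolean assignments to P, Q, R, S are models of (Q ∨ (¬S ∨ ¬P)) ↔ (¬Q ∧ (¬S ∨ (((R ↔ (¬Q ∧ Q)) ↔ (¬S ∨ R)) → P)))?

6

Initial set: {T ((Q ∨ (¬S ∨ ¬P)) ↔ (¬Q ∧ (¬S ∨ (((R ↔ (¬Q ∧ Q)) ↔ (¬S ∨ R)) → P))))}.
T ((Q ∨ (¬S ∨ ¬P)) ↔ (¬Q ∧ (¬S ∨ (((R ↔ (¬Q ∧ Q)) ↔ (¬S ∨ R)) → P)))): β-rule — branch into T (Q ∨ (¬S ∨ ¬P)), T (¬Q ∧ (¬S ∨ (((R ↔ (¬Q ∧ Q)) ↔ (¬S ∨ R)) → P)))  //  F (Q ∨ (¬S ∨ ¬P)), F (¬Q ∧ (¬S ∨ (((R ↔ (¬Q ∧ Q)) ↔ (¬S ∨ R)) → P))).
  branch 1 (add T (Q ∨ (¬S ∨ ¬P)), T (¬Q ∧ (¬S ∨ (((R ↔ (¬Q ∧ Q)) ↔ (¬S ∨ R)) → P)))):
    T (¬Q ∧ (¬S ∨ (((R ↔ (¬Q ∧ Q)) ↔ (¬S ∨ R)) → P))): α-rule — add T ¬Q, T (¬S ∨ (((R ↔ (¬Q ∧ Q)) ↔ (¬S ∨ R)) → P)).
    T (Q ∨ (¬S ∨ ¬P)): β-rule — branch into T Q  //  T (¬S ∨ ¬P).
      branch 1.1 (add T Q):
        × closes — contains both Q and ¬Q.
      branch 1.2 (add T (¬S ∨ ¬P)):
        T (¬S ∨ (((R ↔ (¬Q ∧ Q)) ↔ (¬S ∨ R)) → P)): β-rule — branch into T ¬S  //  T (((R ↔ (¬Q ∧ Q)) ↔ (¬S ∨ R)) → P).
          branch 1.2.1 (add T ¬S):
            T (¬S ∨ ¬P): β-rule — branch into T ¬S  //  T ¬P.
              branch 1.2.1.1 (add T ¬S):
                ○ open, literals {Q=0, S=0}.
              branch 1.2.1.2 (add T ¬P):
                ○ open, literals {P=0, Q=0, S=0}.
          branch 1.2.2 (add T (((R ↔ (¬Q ∧ Q)) ↔ (¬S ∨ R)) → P)):
            T (¬S ∨ ¬P): β-rule — branch into T ¬S  //  T ¬P.
              branch 1.2.2.1 (add T ¬S):
                T (((R ↔ (¬Q ∧ Q)) ↔ (¬S ∨ R)) → P): β-rule — branch into F ((R ↔ (¬Q ∧ Q)) ↔ (¬S ∨ R))  //  T P.
                  branch 1.2.2.1.1 (add F ((R ↔ (¬Q ∧ Q)) ↔ (¬S ∨ R))):
                    F ((R ↔ (¬Q ∧ Q)) ↔ (¬S ∨ R)): β-rule — branch into T (R ↔ (¬Q ∧ Q)), F (¬S ∨ R)  //  F (R ↔ (¬Q ∧ Q)), T (¬S ∨ R).
                      branch 1.2.2.1.1.1 (add T (R ↔ (¬Q ∧ Q)), F (¬S ∨ R)):
                        F (¬S ∨ R): α-rule — add F ¬S, F R.
                        × closes — contains both S and ¬S.
                      branch 1.2.2.1.1.2 (add F (R ↔ (¬Q ∧ Q)), T (¬S ∨ R)):
                        F (R ↔ (¬Q ∧ Q)): β-rule — branch into T R, F (¬Q ∧ Q)  //  F R, T (¬Q ∧ Q).
                          branch 1.2.2.1.1.2.1 (add T R, F (¬Q ∧ Q)):
                            T (¬S ∨ R): β-rule — branch into T ¬S  //  T R.
                              branch 1.2.2.1.1.2.1.1 (add T ¬S):
                                F (¬Q ∧ Q): β-rule — branch into F ¬Q  //  F Q.
                                  branch 1.2.2.1.1.2.1.1.1 (add F ¬Q):
                                    × closes — contains both Q and ¬Q.
                                  branch 1.2.2.1.1.2.1.1.2 (add F Q):
                                    ○ open, literals {Q=0, R=1, S=0}.
                              branch 1.2.2.1.1.2.1.2 (add T R):
                                F (¬Q ∧ Q): β-rule — branch into F ¬Q  //  F Q.
                                  branch 1.2.2.1.1.2.1.2.1 (add F ¬Q):
                                    × closes — contains both Q and ¬Q.
                                  branch 1.2.2.1.1.2.1.2.2 (add F Q):
                                    ○ open, literals {Q=0, R=1, S=0}.
                          branch 1.2.2.1.1.2.2 (add F R, T (¬Q ∧ Q)):
                            T (¬Q ∧ Q): α-rule — add T ¬Q, T Q.
                            × closes — contains both Q and ¬Q.
                  branch 1.2.2.1.2 (add T P):
                    ○ open, literals {P=1, Q=0, S=0}.
              branch 1.2.2.2 (add T ¬P):
                T (((R ↔ (¬Q ∧ Q)) ↔ (¬S ∨ R)) → P): β-rule — branch into F ((R ↔ (¬Q ∧ Q)) ↔ (¬S ∨ R))  //  T P.
                  branch 1.2.2.2.1 (add F ((R ↔ (¬Q ∧ Q)) ↔ (¬S ∨ R))):
                    F ((R ↔ (¬Q ∧ Q)) ↔ (¬S ∨ R)): β-rule — branch into T (R ↔ (¬Q ∧ Q)), F (¬S ∨ R)  //  F (R ↔ (¬Q ∧ Q)), T (¬S ∨ R).
                      branch 1.2.2.2.1.1 (add T (R ↔ (¬Q ∧ Q)), F (¬S ∨ R)):
                        F (¬S ∨ R): α-rule — add F ¬S, F R.
                        T (R ↔ (¬Q ∧ Q)): β-rule — branch into T R, T (¬Q ∧ Q)  //  F R, F (¬Q ∧ Q).
                          branch 1.2.2.2.1.1.1 (add T R, T (¬Q ∧ Q)):
                            × closes — contains both R and ¬R.
                          branch 1.2.2.2.1.1.2 (add F R, F (¬Q ∧ Q)):
                            F (¬Q ∧ Q): β-rule — branch into F ¬Q  //  F Q.
                              branch 1.2.2.2.1.1.2.1 (add F ¬Q):
                                × closes — contains both Q and ¬Q.
                              branch 1.2.2.2.1.1.2.2 (add F Q):
                                ○ open, literals {P=0, Q=0, R=0, S=1}.
                      branch 1.2.2.2.1.2 (add F (R ↔ (¬Q ∧ Q)), T (¬S ∨ R)):
                        F (R ↔ (¬Q ∧ Q)): β-rule — branch into T R, F (¬Q ∧ Q)  //  F R, T (¬Q ∧ Q).
                          branch 1.2.2.2.1.2.1 (add T R, F (¬Q ∧ Q)):
                            T (¬S ∨ R): β-rule — branch into T ¬S  //  T R.
                              branch 1.2.2.2.1.2.1.1 (add T ¬S):
                                F (¬Q ∧ Q): β-rule — branch into F ¬Q  //  F Q.
                                  branch 1.2.2.2.1.2.1.1.1 (add F ¬Q):
                                    × closes — contains both Q and ¬Q.
                                  branch 1.2.2.2.1.2.1.1.2 (add F Q):
                                    ○ open, literals {P=0, Q=0, R=1, S=0}.
                              branch 1.2.2.2.1.2.1.2 (add T R):
                                F (¬Q ∧ Q): β-rule — branch into F ¬Q  //  F Q.
                                  branch 1.2.2.2.1.2.1.2.1 (add F ¬Q):
                                    × closes — contains both Q and ¬Q.
                                  branch 1.2.2.2.1.2.1.2.2 (add F Q):
                                    ○ open, literals {P=0, Q=0, R=1}.
                          branch 1.2.2.2.1.2.2 (add F R, T (¬Q ∧ Q)):
                            T (¬Q ∧ Q): α-rule — add T ¬Q, T Q.
                            × closes — contains both Q and ¬Q.
                  branch 1.2.2.2.2 (add T P):
                    × closes — contains both P and ¬P.
  branch 2 (add F (Q ∨ (¬S ∨ ¬P)), F (¬Q ∧ (¬S ∨ (((R ↔ (¬Q ∧ Q)) ↔ (¬S ∨ R)) → P)))):
    F (Q ∨ (¬S ∨ ¬P)): α-rule — add F Q, F (¬S ∨ ¬P).
    F (¬S ∨ ¬P): α-rule — add F ¬S, F ¬P.
    F (¬Q ∧ (¬S ∨ (((R ↔ (¬Q ∧ Q)) ↔ (¬S ∨ R)) → P))): β-rule — branch into F ¬Q  //  F (¬S ∨ (((R ↔ (¬Q ∧ Q)) ↔ (¬S ∨ R)) → P)).
      branch 2.1 (add F ¬Q):
        × closes — contains both Q and ¬Q.
      branch 2.2 (add F (¬S ∨ (((R ↔ (¬Q ∧ Q)) ↔ (¬S ∨ R)) → P))):
        F (¬S ∨ (((R ↔ (¬Q ∧ Q)) ↔ (¬S ∨ R)) → P)): α-rule — add F ¬S, F (((R ↔ (¬Q ∧ Q)) ↔ (¬S ∨ R)) → P).
        F (((R ↔ (¬Q ∧ Q)) ↔ (¬S ∨ R)) → P): α-rule — add T ((R ↔ (¬Q ∧ Q)) ↔ (¬S ∨ R)), F P.
        × closes — contains both P and ¬P.
13 branches closed, 8 open.
Each open branch fixes some atoms; the unmentioned ones are free. Counting distinct full assignments: branch {Q=0, S=0} (P, R) contributes 4 new; branch {P=0, Q=0, S=0} (R) contributes 0 new; branch {Q=0, R=1, S=0} (P) contributes 0 new; branch {Q=0, R=1, S=0} (P) contributes 0 new; branch {P=1, Q=0, S=0} (R) contributes 0 new; branch {P=0, Q=0, R=0, S=1} (none free) contributes 1 new; branch {P=0, Q=0, R=1, S=0} (none free) contributes 0 new; branch {P=0, Q=0, R=1} (S) contributes 1 new. Total: 6.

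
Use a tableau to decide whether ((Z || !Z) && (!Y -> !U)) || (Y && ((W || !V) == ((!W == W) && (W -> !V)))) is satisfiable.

Satisfiable

Initial set: {(((Z || !Z) && (!Y -> !U)) || (Y && ((W || !V) == ((!W == W) && (W -> !V)))))}.
(((Z || !Z) && (!Y -> !U)) || (Y && ((W || !V) == ((!W == W) && (W -> !V))))): β-rule — branch into ((Z || !Z) && (!Y -> !U))  //  (Y && ((W || !V) == ((!W == W) && (W -> !V)))).
  branch 1 (add ((Z || !Z) && (!Y -> !U))):
    ((Z || !Z) && (!Y -> !U)): α-rule — add (Z || !Z), (!Y -> !U).
    (Z || !Z): β-rule — branch into Z  //  !Z.
      branch 1.1 (add Z):
        (!Y -> !U): β-rule — branch into !!Y  //  !U.
          branch 1.1.1 (add !!Y):
            ○ open, literals {Y=T, Z=T}.
          branch 1.1.2 (add !U):
            ○ open, literals {U=F, Z=T}.
      branch 1.2 (add !Z):
        (!Y -> !U): β-rule — branch into !!Y  //  !U.
          branch 1.2.1 (add !!Y):
            ○ open, literals {Y=T, Z=F}.
          branch 1.2.2 (add !U):
            ○ open, literals {U=F, Z=F}.
  branch 2 (add (Y && ((W || !V) == ((!W == W) && (W -> !V))))):
    (Y && ((W || !V) == ((!W == W) && (W -> !V)))): α-rule — add Y, ((W || !V) == ((!W == W) && (W -> !V))).
    ((W || !V) == ((!W == W) && (W -> !V))): β-rule — branch into (W || !V), ((!W == W) && (W -> !V))  //  !(W || !V), !((!W == W) && (W -> !V)).
      branch 2.1 (add (W || !V), ((!W == W) && (W -> !V))):
        ((!W == W) && (W -> !V)): α-rule — add (!W == W), (W -> !V).
        (W || !V): β-rule — branch into W  //  !V.
          branch 2.1.1 (add W):
            (!W == W): β-rule — branch into !W, W  //  !!W, !W.
              branch 2.1.1.1 (add !W, W):
                × closes — contains both W and !W.
              branch 2.1.1.2 (add !!W, !W):
                × closes — contains both W and !W.
          branch 2.1.2 (add !V):
            (!W == W): β-rule — branch into !W, W  //  !!W, !W.
              branch 2.1.2.1 (add !W, W):
                × closes — contains both W and !W.
              branch 2.1.2.2 (add !!W, !W):
                × closes — contains both W and !W.
      branch 2.2 (add !(W || !V), !((!W == W) && (W -> !V))):
        !(W || !V): α-rule — add !W, !!V.
        !((!W == W) && (W -> !V)): β-rule — branch into !(!W == W)  //  !(W -> !V).
          branch 2.2.1 (add !(!W == W)):
            !(!W == W): β-rule — branch into !W, !W  //  !!W, W.
              branch 2.2.1.1 (add !W, !W):
                ○ open, literals {V=T, W=F, Y=T}.
              branch 2.2.1.2 (add !!W, W):
                × closes — contains both W and !W.
          branch 2.2.2 (add !(W -> !V)):
            !(W -> !V): α-rule — add W, !!V.
            × closes — contains both W and !W.
6 branches closed, 5 open.
An open branch gives a satisfying assignment: Y=T, Z=T.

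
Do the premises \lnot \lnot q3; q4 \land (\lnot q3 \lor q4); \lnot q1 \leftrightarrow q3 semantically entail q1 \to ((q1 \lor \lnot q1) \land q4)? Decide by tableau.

Yes

Initial set: {\lnot \lnot q3; (q4 \land (\lnot q3 \lor q4)); (\lnot q1 \leftrightarrow q3); \lnot (q1 \to ((q1 \lor \lnot q1) \land q4))}.
\lnot \lnot q3: drop double negation, giving q3.
(q4 \land (\lnot q3 \lor q4)): α-rule — add q4, (\lnot q3 \lor q4).
\lnot (q1 \to ((q1 \lor \lnot q1) \land q4)): α-rule — add q1, \lnot ((q1 \lor \lnot q1) \land q4).
(\lnot q1 \leftrightarrow q3): β-rule — branch into \lnot q1, q3  //  \lnot \lnot q1, \lnot q3.
  branch 1 (add \lnot q1, q3):
    × closes — contains both q1 and \lnot q1.
  branch 2 (add \lnot \lnot q1, \lnot q3):
    × closes — contains both q3 and \lnot q3.
All 2 branches close.
Every branch closed, so the premises entail the conclusion.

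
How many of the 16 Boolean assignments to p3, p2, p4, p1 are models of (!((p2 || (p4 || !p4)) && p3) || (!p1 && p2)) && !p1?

6

Initial set: {T ((!((p2 || (p4 || !p4)) && p3) || (!p1 && p2)) && !p1)}.
T ((!((p2 || (p4 || !p4)) && p3) || (!p1 && p2)) && !p1): α-rule — add T (!((p2 || (p4 || !p4)) && p3) || (!p1 && p2)), T !p1.
T (!((p2 || (p4 || !p4)) && p3) || (!p1 && p2)): β-rule — branch into T !((p2 || (p4 || !p4)) && p3)  //  T (!p1 && p2).
  branch 1 (add T !((p2 || (p4 || !p4)) && p3)):
    T !((p2 || (p4 || !p4)) && p3): β-rule — branch into F (p2 || (p4 || !p4))  //  F p3.
      branch 1.1 (add F (p2 || (p4 || !p4))):
        F (p2 || (p4 || !p4)): α-rule — add F p2, F (p4 || !p4).
        F (p4 || !p4): α-rule — add F p4, F !p4.
        × closes — contains both p4 and !p4.
      branch 1.2 (add F p3):
        ○ open, literals {p1=false, p3=false}.
  branch 2 (add T (!p1 && p2)):
    T (!p1 && p2): α-rule — add T !p1, T p2.
    ○ open, literals {p1=false, p2=true}.
1 branch closed, 2 open.
Each open branch fixes some atoms; the unmentioned ones are free. Counting distinct full assignments: branch {p1=false, p3=false} (p2, p4) contributes 4 new; branch {p1=false, p2=true} (p3, p4) contributes 2 new. Total: 6.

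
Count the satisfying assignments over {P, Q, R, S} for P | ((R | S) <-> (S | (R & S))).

14

Initial set: {(P | ((R | S) <-> (S | (R & S))))}.
(P | ((R | S) <-> (S | (R & S)))): β-rule — branch into P  //  ((R | S) <-> (S | (R & S))).
  branch 1 (add P):
    ○ open, literals {P=1}.
  branch 2 (add ((R | S) <-> (S | (R & S)))):
    ((R | S) <-> (S | (R & S))): β-rule — branch into (R | S), (S | (R & S))  //  ~(R | S), ~(S | (R & S)).
      branch 2.1 (add (R | S), (S | (R & S))):
        (R | S): β-rule — branch into R  //  S.
          branch 2.1.1 (add R):
            (S | (R & S)): β-rule — branch into S  //  (R & S).
              branch 2.1.1.1 (add S):
                ○ open, literals {R=1, S=1}.
              branch 2.1.1.2 (add (R & S)):
                (R & S): α-rule — add R, S.
                ○ open, literals {R=1, S=1}.
          branch 2.1.2 (add S):
            (S | (R & S)): β-rule — branch into S  //  (R & S).
              branch 2.1.2.1 (add S):
                ○ open, literals {S=1}.
              branch 2.1.2.2 (add (R & S)):
                (R & S): α-rule — add R, S.
                ○ open, literals {R=1, S=1}.
      branch 2.2 (add ~(R | S), ~(S | (R & S))):
        ~(R | S): α-rule — add ~R, ~S.
        ~(S | (R & S)): α-rule — add ~S, ~(R & S).
        ~(R & S): β-rule — branch into ~R  //  ~S.
          branch 2.2.1 (add ~R):
            ○ open, literals {R=0, S=0}.
          branch 2.2.2 (add ~S):
            ○ open, literals {R=0, S=0}.
0 branches closed, 7 open.
Each open branch fixes some atoms; the unmentioned ones are free. Counting distinct full assignments: branch {P=1} (Q, R, S) contributes 8 new; branch {R=1, S=1} (P, Q) contributes 2 new; branch {R=1, S=1} (P, Q) contributes 0 new; branch {S=1} (P, Q, R) contributes 2 new; branch {R=1, S=1} (P, Q) contributes 0 new; branch {R=0, S=0} (P, Q) contributes 2 new; branch {R=0, S=0} (P, Q) contributes 0 new. Total: 14.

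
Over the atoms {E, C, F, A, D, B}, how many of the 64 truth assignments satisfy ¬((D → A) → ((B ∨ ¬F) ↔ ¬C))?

24

Initial set: {¬((D → A) → ((B ∨ ¬F) ↔ ¬C))}.
¬((D → A) → ((B ∨ ¬F) ↔ ¬C)): α-rule — add (D → A), ¬((B ∨ ¬F) ↔ ¬C).
(D → A): β-rule — branch into ¬D  //  A.
  branch 1 (add ¬D):
    ¬((B ∨ ¬F) ↔ ¬C): β-rule — branch into (B ∨ ¬F), ¬¬C  //  ¬(B ∨ ¬F), ¬C.
      branch 1.1 (add (B ∨ ¬F), ¬¬C):
        (B ∨ ¬F): β-rule — branch into B  //  ¬F.
          branch 1.1.1 (add B):
            ○ open, literals {B=1, C=1, D=0}.
          branch 1.1.2 (add ¬F):
            ○ open, literals {C=1, D=0, F=0}.
      branch 1.2 (add ¬(B ∨ ¬F), ¬C):
        ¬(B ∨ ¬F): α-rule — add ¬B, ¬¬F.
        ○ open, literals {B=0, C=0, D=0, F=1}.
  branch 2 (add A):
    ¬((B ∨ ¬F) ↔ ¬C): β-rule — branch into (B ∨ ¬F), ¬¬C  //  ¬(B ∨ ¬F), ¬C.
      branch 2.1 (add (B ∨ ¬F), ¬¬C):
        (B ∨ ¬F): β-rule — branch into B  //  ¬F.
          branch 2.1.1 (add B):
            ○ open, literals {A=1, B=1, C=1}.
          branch 2.1.2 (add ¬F):
            ○ open, literals {A=1, C=1, F=0}.
      branch 2.2 (add ¬(B ∨ ¬F), ¬C):
        ¬(B ∨ ¬F): α-rule — add ¬B, ¬¬F.
        ○ open, literals {A=1, B=0, C=0, F=1}.
0 branches closed, 6 open.
Each open branch fixes some atoms; the unmentioned ones are free. Counting distinct full assignments: branch {B=1, C=1, D=0} (E, F, A) contributes 8 new; branch {C=1, D=0, F=0} (E, A, B) contributes 4 new; branch {B=0, C=0, D=0, F=1} (E, A) contributes 4 new; branch {A=1, B=1, C=1} (E, F, D) contributes 4 new; branch {A=1, C=1, F=0} (E, D, B) contributes 2 new; branch {A=1, B=0, C=0, F=1} (E, D) contributes 2 new. Total: 24.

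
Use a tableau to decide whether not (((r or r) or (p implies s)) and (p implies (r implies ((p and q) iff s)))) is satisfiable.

Initial set: {not (((r or r) or (p implies s)) and (p implies (r implies ((p and q) iff s))))}.
not (((r or r) or (p implies s)) and (p implies (r implies ((p and q) iff s)))): β-rule — branch into not ((r or r) or (p implies s))  //  not (p implies (r implies ((p and q) iff s))).
  branch 1 (add not ((r or r) or (p implies s))):
    not ((r or r) or (p implies s)): α-rule — add not (r or r), not (p implies s).
    not (r or r): α-rule — add not r, not r.
    not (p implies s): α-rule — add p, not s.
    ○ open, literals {p=1, r=0, s=0}.
  branch 2 (add not (p implies (r implies ((p and q) iff s)))):
    not (p implies (r implies ((p and q) iff s))): α-rule — add p, not (r implies ((p and q) iff s)).
    not (r implies ((p and q) iff s)): α-rule — add r, not ((p and q) iff s).
    not ((p and q) iff s): β-rule — branch into (p and q), not s  //  not (p and q), s.
      branch 2.1 (add (p and q), not s):
        (p and q): α-rule — add p, q.
        ○ open, literals {p=1, q=1, r=1, s=0}.
      branch 2.2 (add not (p and q), s):
        not (p and q): β-rule — branch into not p  //  not q.
          branch 2.2.1 (add not p):
            × closes — contains both p and not p.
          branch 2.2.2 (add not q):
            ○ open, literals {p=1, q=0, r=1, s=1}.
1 branch closed, 3 open.
An open branch gives a satisfying assignment: p=1, r=0, s=0.

Satisfiable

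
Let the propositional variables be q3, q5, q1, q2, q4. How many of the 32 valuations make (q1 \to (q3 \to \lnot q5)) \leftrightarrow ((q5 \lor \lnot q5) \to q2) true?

16

Initial set: {((q1 \to (q3 \to \lnot q5)) \leftrightarrow ((q5 \lor \lnot q5) \to q2))}.
((q1 \to (q3 \to \lnot q5)) \leftrightarrow ((q5 \lor \lnot q5) \to q2)): β-rule — branch into (q1 \to (q3 \to \lnot q5)), ((q5 \lor \lnot q5) \to q2)  //  \lnot (q1 \to (q3 \to \lnot q5)), \lnot ((q5 \lor \lnot q5) \to q2).
  branch 1 (add (q1 \to (q3 \to \lnot q5)), ((q5 \lor \lnot q5) \to q2)):
    (q1 \to (q3 \to \lnot q5)): β-rule — branch into \lnot q1  //  (q3 \to \lnot q5).
      branch 1.1 (add \lnot q1):
        ((q5 \lor \lnot q5) \to q2): β-rule — branch into \lnot (q5 \lor \lnot q5)  //  q2.
          branch 1.1.1 (add \lnot (q5 \lor \lnot q5)):
            \lnot (q5 \lor \lnot q5): α-rule — add \lnot q5, \lnot \lnot q5.
            × closes — contains both q5 and \lnot q5.
          branch 1.1.2 (add q2):
            ○ open, literals {q1=false, q2=true}.
      branch 1.2 (add (q3 \to \lnot q5)):
        ((q5 \lor \lnot q5) \to q2): β-rule — branch into \lnot (q5 \lor \lnot q5)  //  q2.
          branch 1.2.1 (add \lnot (q5 \lor \lnot q5)):
            \lnot (q5 \lor \lnot q5): α-rule — add \lnot q5, \lnot \lnot q5.
            × closes — contains both q5 and \lnot q5.
          branch 1.2.2 (add q2):
            (q3 \to \lnot q5): β-rule — branch into \lnot q3  //  \lnot q5.
              branch 1.2.2.1 (add \lnot q3):
                ○ open, literals {q2=true, q3=false}.
              branch 1.2.2.2 (add \lnot q5):
                ○ open, literals {q2=true, q5=false}.
  branch 2 (add \lnot (q1 \to (q3 \to \lnot q5)), \lnot ((q5 \lor \lnot q5) \to q2)):
    \lnot (q1 \to (q3 \to \lnot q5)): α-rule — add q1, \lnot (q3 \to \lnot q5).
    \lnot ((q5 \lor \lnot q5) \to q2): α-rule — add (q5 \lor \lnot q5), \lnot q2.
    \lnot (q3 \to \lnot q5): α-rule — add q3, \lnot \lnot q5.
    (q5 \lor \lnot q5): β-rule — branch into q5  //  \lnot q5.
      branch 2.1 (add q5):
        ○ open, literals {q1=true, q2=false, q3=true, q5=true}.
      branch 2.2 (add \lnot q5):
        × closes — contains both q5 and \lnot q5.
3 branches closed, 4 open.
Each open branch fixes some atoms; the unmentioned ones are free. Counting distinct full assignments: branch {q1=false, q2=true} (q3, q5, q4) contributes 8 new; branch {q2=true, q3=false} (q5, q1, q4) contributes 4 new; branch {q2=true, q5=false} (q3, q1, q4) contributes 2 new; branch {q1=true, q2=false, q3=true, q5=true} (q4) contributes 2 new. Total: 16.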